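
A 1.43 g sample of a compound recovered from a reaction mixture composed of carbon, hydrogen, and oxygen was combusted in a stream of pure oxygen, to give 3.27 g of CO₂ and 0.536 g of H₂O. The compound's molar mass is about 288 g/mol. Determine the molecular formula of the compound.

mol C = 3.27 g CO₂ ÷ 44.009 g/mol = 0.07430 mol
mol H = 2 × 0.536 g H₂O ÷ 18.015 g/mol = 0.05951 mol
mass O = 1.43 − (0.8925 + 0.05998) = 0.4776 g → mol O = 0.4776 ÷ 15.999 = 0.02985 mol
Divide by the smallest (0.02985 mol): C 2.489, H 1.994, O 1.000
Multiplying each by 2 gives whole numbers: C 4.98, H 3.99, O 2.00
Empirical formula: C5H4O2
Empirical-formula mass = 96.08 g/mol; 288 ÷ 96.08 ≈ 3, so the molecular formula is C15H12O6.

C15H12O6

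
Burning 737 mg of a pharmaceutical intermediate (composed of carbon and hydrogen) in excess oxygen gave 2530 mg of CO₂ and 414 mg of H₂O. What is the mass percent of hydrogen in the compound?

mol C = 2.53 g CO₂ ÷ 44.009 g/mol = 0.05749 mol
mol H = 2 × 0.414 g H₂O ÷ 18.015 g/mol = 0.04596 mol
mass % H = 0.04633 g ÷ 0.737 g × 100%

6.3%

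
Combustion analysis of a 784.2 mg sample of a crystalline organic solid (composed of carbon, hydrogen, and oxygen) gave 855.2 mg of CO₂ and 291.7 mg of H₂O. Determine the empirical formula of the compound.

C3H5O5

mol C = 0.8552 g CO₂ ÷ 44.009 g/mol = 0.019432 mol
mol H = 2 × 0.2917 g H₂O ÷ 18.015 g/mol = 0.032384 mol
mass O = 0.7842 − (0.23340 + 0.032643) = 0.51815 g → mol O = 0.51815 ÷ 15.999 = 0.032387 mol
Divide by the smallest (0.019432 mol): C 1.000, H 1.667, O 1.667
Multiplying each by 3 gives whole numbers: C 3.00, H 5.00, O 5.00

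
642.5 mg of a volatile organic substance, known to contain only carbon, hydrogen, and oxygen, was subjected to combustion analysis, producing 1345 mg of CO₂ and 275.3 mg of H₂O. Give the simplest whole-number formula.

mol C = 1.345 g CO₂ ÷ 44.009 g/mol = 0.030562 mol
mol H = 2 × 0.2753 g H₂O ÷ 18.015 g/mol = 0.030563 mol
mass O = 0.6425 − (0.36708 + 0.030808) = 0.24461 g → mol O = 0.24461 ÷ 15.999 = 0.015289 mol
Divide by the smallest (0.015289 mol): C 1.999, H 1.999, O 1.000

C2H2O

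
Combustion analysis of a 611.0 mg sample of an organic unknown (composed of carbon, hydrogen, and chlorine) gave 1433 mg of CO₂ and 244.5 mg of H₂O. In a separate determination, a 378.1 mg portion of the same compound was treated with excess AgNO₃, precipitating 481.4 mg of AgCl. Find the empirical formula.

C6H5Cl

mol C = 1.433 g CO₂ ÷ 44.009 g/mol = 0.032562 mol
mol H = 2 × 0.2445 g H₂O ÷ 18.015 g/mol = 0.027144 mol
From the AgCl data: mol Cl per gram of compound = (0.4814 ÷ 143.318) ÷ 0.3781 = 0.0088838 mol/g, so in the 0.6110 g combustion sample mol Cl = 0.0054280 mol
Divide by the smallest (0.0054280 mol): C 5.999, H 5.001, Cl 1.000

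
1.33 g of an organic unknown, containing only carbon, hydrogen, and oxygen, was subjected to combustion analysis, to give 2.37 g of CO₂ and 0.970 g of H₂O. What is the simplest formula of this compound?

mol C = 2.37 g CO₂ ÷ 44.009 g/mol = 0.05385 mol
mol H = 2 × 0.970 g H₂O ÷ 18.015 g/mol = 0.1077 mol
mass O = 1.33 − (0.6468 + 0.1085) = 0.5746 g → mol O = 0.5746 ÷ 15.999 = 0.03592 mol
Divide by the smallest (0.03592 mol): C 1.499, H 2.998, O 1.000
Multiplying each by 2 gives whole numbers: C 3.00, H 6.00, O 2.00

C3H6O2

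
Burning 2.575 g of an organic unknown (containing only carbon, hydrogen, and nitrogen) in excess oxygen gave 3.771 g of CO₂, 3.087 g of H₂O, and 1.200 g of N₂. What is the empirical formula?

mol C = 3.771 g CO₂ ÷ 44.009 g/mol = 0.085687 mol
mol H = 2 × 3.087 g H₂O ÷ 18.015 g/mol = 0.34271 mol
mol N = 2 × 1.200 g N₂ ÷ 28.014 g/mol = 0.085671 mol
Divide by the smallest (0.085671 mol): C 1.000, H 4.000, N 1.000

CH4N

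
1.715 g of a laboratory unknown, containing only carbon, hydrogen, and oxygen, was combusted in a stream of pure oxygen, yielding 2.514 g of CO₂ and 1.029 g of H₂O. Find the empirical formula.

CH2O

mol C = 2.514 g CO₂ ÷ 44.009 g/mol = 0.057125 mol
mol H = 2 × 1.029 g H₂O ÷ 18.015 g/mol = 0.11424 mol
mass O = 1.715 − (0.68612 + 0.11515) = 0.91372 g → mol O = 0.91372 ÷ 15.999 = 0.057111 mol
Divide by the smallest (0.057111 mol): C 1.000, H 2.000, O 1.000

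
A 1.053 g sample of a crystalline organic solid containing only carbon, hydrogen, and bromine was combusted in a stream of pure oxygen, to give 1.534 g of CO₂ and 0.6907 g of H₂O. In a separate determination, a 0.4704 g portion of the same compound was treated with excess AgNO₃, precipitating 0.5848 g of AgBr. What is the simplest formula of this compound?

C5H11Br

mol C = 1.534 g CO₂ ÷ 44.009 g/mol = 0.034857 mol
mol H = 2 × 0.6907 g H₂O ÷ 18.015 g/mol = 0.076681 mol
From the AgBr data: mol Br per gram of compound = (0.5848 ÷ 187.772) ÷ 0.4704 = 0.0066208 mol/g, so in the 1.053 g combustion sample mol Br = 0.0069717 mol
Divide by the smallest (0.0069717 mol): C 5.000, H 10.999, Br 1.000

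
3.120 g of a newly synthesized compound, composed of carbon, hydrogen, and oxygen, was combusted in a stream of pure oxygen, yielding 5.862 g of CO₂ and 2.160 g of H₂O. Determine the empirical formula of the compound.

mol C = 5.862 g CO₂ ÷ 44.009 g/mol = 0.13320 mol
mol H = 2 × 2.160 g H₂O ÷ 18.015 g/mol = 0.23980 mol
mass O = 3.120 − (1.5999 + 0.24172) = 1.2784 g → mol O = 1.2784 ÷ 15.999 = 0.079906 mol
Divide by the smallest (0.079906 mol): C 1.667, H 3.001, O 1.000
Multiplying each by 3 gives whole numbers: C 5.00, H 9.00, O 3.00

C5H9O3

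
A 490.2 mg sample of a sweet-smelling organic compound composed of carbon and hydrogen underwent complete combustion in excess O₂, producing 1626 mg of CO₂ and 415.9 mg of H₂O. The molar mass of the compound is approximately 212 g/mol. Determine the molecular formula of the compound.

C16H20

mol C = 1.626 g CO₂ ÷ 44.009 g/mol = 0.036947 mol
mol H = 2 × 0.4159 g H₂O ÷ 18.015 g/mol = 0.046173 mol
Divide by the smallest (0.036947 mol): C 1.000, H 1.250
Multiplying each by 4 gives whole numbers: C 4.00, H 5.00
Empirical formula: C4H5
Empirical-formula mass = 53.08 g/mol; 212 ÷ 53.08 ≈ 4, so the molecular formula is C16H20.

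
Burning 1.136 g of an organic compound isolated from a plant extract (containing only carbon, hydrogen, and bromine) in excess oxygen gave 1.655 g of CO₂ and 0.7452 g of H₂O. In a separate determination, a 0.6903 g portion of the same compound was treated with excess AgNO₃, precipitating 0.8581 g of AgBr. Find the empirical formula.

C5H11Br

mol C = 1.655 g CO₂ ÷ 44.009 g/mol = 0.037606 mol
mol H = 2 × 0.7452 g H₂O ÷ 18.015 g/mol = 0.082731 mol
From the AgBr data: mol Br per gram of compound = (0.8581 ÷ 187.772) ÷ 0.6903 = 0.0066202 mol/g, so in the 1.136 g combustion sample mol Br = 0.0075205 mol
Divide by the smallest (0.0075205 mol): C 5.000, H 11.001, Br 1.000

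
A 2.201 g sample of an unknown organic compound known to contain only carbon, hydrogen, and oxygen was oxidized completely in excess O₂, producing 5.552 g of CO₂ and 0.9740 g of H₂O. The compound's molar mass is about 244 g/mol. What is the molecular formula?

mol C = 5.552 g CO₂ ÷ 44.009 g/mol = 0.12616 mol
mol H = 2 × 0.9740 g H₂O ÷ 18.015 g/mol = 0.10813 mol
mass O = 2.201 − (1.5153 + 0.10900) = 0.57674 g → mol O = 0.57674 ÷ 15.999 = 0.036049 mol
Divide by the smallest (0.036049 mol): C 3.500, H 3.000, O 1.000
Multiplying each by 2 gives whole numbers: C 7.00, H 6.00, O 2.00
Empirical formula: C7H6O2
Empirical-formula mass = 122.12 g/mol; 244 ÷ 122.12 ≈ 2, so the molecular formula is C14H12O4.

C14H12O4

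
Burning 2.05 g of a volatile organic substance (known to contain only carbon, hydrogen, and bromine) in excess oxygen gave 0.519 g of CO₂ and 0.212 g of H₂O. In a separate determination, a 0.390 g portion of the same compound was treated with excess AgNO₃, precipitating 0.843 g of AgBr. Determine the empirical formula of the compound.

mol C = 0.519 g CO₂ ÷ 44.009 g/mol = 0.01179 mol
mol H = 2 × 0.212 g H₂O ÷ 18.015 g/mol = 0.02354 mol
From the AgBr data: mol Br per gram of compound = (0.843 ÷ 187.772) ÷ 0.390 = 0.01151 mol/g, so in the 2.05 g combustion sample mol Br = 0.02360 mol
Divide by the smallest (0.01179 mol): C 1.000, H 1.996, Br 2.001

CH2Br2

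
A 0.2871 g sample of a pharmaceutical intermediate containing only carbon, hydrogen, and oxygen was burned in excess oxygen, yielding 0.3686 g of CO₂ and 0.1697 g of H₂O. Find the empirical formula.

C4H9O5

mol C = 0.3686 g CO₂ ÷ 44.009 g/mol = 0.0083756 mol
mol H = 2 × 0.1697 g H₂O ÷ 18.015 g/mol = 0.018840 mol
mass O = 0.2871 − (0.10060 + 0.018991) = 0.16751 g → mol O = 0.16751 ÷ 15.999 = 0.010470 mol
Divide by the smallest (0.0083756 mol): C 1.000, H 2.249, O 1.250
Multiplying each by 4 gives whole numbers: C 4.00, H 9.00, O 5.00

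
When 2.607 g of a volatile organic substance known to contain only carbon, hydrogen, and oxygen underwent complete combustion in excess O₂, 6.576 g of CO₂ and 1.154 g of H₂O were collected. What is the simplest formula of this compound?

C7H6O2

mol C = 6.576 g CO₂ ÷ 44.009 g/mol = 0.14942 mol
mol H = 2 × 1.154 g H₂O ÷ 18.015 g/mol = 0.12812 mol
mass O = 2.607 − (1.7947 + 0.12914) = 0.68313 g → mol O = 0.68313 ÷ 15.999 = 0.042698 mol
Divide by the smallest (0.042698 mol): C 3.500, H 3.000, O 1.000
Multiplying each by 2 gives whole numbers: C 7.00, H 6.00, O 2.00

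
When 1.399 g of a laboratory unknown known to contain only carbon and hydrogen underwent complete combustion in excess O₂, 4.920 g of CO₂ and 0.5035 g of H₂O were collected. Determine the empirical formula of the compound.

mol C = 4.920 g CO₂ ÷ 44.009 g/mol = 0.11180 mol
mol H = 2 × 0.5035 g H₂O ÷ 18.015 g/mol = 0.055898 mol
Divide by the smallest (0.055898 mol): C 2.000, H 1.000

C2H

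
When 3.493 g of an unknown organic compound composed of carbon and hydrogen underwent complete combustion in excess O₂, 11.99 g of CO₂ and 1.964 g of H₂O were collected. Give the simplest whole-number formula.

C5H4

mol C = 11.99 g CO₂ ÷ 44.009 g/mol = 0.27244 mol
mol H = 2 × 1.964 g H₂O ÷ 18.015 g/mol = 0.21804 mol
Divide by the smallest (0.21804 mol): C 1.250, H 1.000
Multiplying each by 4 gives whole numbers: C 5.00, H 4.00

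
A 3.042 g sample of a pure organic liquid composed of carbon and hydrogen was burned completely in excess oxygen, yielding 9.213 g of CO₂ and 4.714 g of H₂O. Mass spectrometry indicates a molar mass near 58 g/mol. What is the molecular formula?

C4H10

mol C = 9.213 g CO₂ ÷ 44.009 g/mol = 0.20934 mol
mol H = 2 × 4.714 g H₂O ÷ 18.015 g/mol = 0.52334 mol
Divide by the smallest (0.20934 mol): C 1.000, H 2.500
Multiplying each by 2 gives whole numbers: C 2.00, H 5.00
Empirical formula: C2H5
Empirical-formula mass = 29.06 g/mol; 58 ÷ 29.06 ≈ 2, so the molecular formula is C4H10.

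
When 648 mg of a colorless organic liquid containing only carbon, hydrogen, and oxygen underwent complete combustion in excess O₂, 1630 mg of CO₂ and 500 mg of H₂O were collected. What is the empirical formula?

C4H6O

mol C = 1.63 g CO₂ ÷ 44.009 g/mol = 0.03704 mol
mol H = 2 × 0.500 g H₂O ÷ 18.015 g/mol = 0.05551 mol
mass O = 0.648 − (0.4449 + 0.05595) = 0.1472 g → mol O = 0.1472 ÷ 15.999 = 0.009200 mol
Divide by the smallest (0.009200 mol): C 4.026, H 6.034, O 1.000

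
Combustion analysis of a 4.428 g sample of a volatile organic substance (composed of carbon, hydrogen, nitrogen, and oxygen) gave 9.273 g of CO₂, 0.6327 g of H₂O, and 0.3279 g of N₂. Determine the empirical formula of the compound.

mol C = 9.273 g CO₂ ÷ 44.009 g/mol = 0.21071 mol
mol H = 2 × 0.6327 g H₂O ÷ 18.015 g/mol = 0.070241 mol
mol N = 2 × 0.3279 g N₂ ÷ 28.014 g/mol = 0.023410 mol
mass O = 4.428 − (2.5308 + 0.070803 + 0.32790) = 1.4985 g → mol O = 1.4985 ÷ 15.999 = 0.093662 mol
Divide by the smallest (0.023410 mol): C 9.001, H 3.001, N 1.000, O 4.001

C9H3NO4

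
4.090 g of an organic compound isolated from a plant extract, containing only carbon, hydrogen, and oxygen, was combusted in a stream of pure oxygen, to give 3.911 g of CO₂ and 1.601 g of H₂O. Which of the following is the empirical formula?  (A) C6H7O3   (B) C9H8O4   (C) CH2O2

mol C = 3.911 g CO₂ ÷ 44.009 g/mol = 0.088868 mol
mol H = 2 × 1.601 g H₂O ÷ 18.015 g/mol = 0.17774 mol
mass O = 4.090 − (1.0674 + 0.17916) = 2.8434 g → mol O = 2.8434 ÷ 15.999 = 0.17773 mol
Divide by the smallest (0.088868 mol): C 1.000, H 2.000, O 2.000

(C) CH2O2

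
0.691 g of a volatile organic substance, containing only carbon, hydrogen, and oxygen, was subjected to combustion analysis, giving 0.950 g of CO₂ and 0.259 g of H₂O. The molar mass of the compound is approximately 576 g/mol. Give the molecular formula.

C18H24O21

mol C = 0.950 g CO₂ ÷ 44.009 g/mol = 0.02159 mol
mol H = 2 × 0.259 g H₂O ÷ 18.015 g/mol = 0.02875 mol
mass O = 0.691 − (0.2593 + 0.02898) = 0.4027 g → mol O = 0.4027 ÷ 15.999 = 0.02517 mol
Divide by the smallest (0.02159 mol): C 1.000, H 1.332, O 1.166
Multiplying each by 6 gives whole numbers: C 6.00, H 7.99, O 7.00
Empirical formula: C6H8O7
Empirical-formula mass = 192.12 g/mol; 576 ÷ 192.12 ≈ 3, so the molecular formula is C18H24O21.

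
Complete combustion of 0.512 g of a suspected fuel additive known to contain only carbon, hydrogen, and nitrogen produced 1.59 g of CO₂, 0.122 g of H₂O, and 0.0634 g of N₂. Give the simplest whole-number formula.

mol C = 1.59 g CO₂ ÷ 44.009 g/mol = 0.03613 mol
mol H = 2 × 0.122 g H₂O ÷ 18.015 g/mol = 0.01354 mol
mol N = 2 × 0.0634 g N₂ ÷ 28.014 g/mol = 0.004526 mol
Divide by the smallest (0.004526 mol): C 7.982, H 2.992, N 1.000

C8H3N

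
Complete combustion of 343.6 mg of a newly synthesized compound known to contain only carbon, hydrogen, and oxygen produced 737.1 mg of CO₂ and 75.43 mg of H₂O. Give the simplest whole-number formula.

C2HO

mol C = 0.7371 g CO₂ ÷ 44.009 g/mol = 0.016749 mol
mol H = 2 × 0.07543 g H₂O ÷ 18.015 g/mol = 0.0083741 mol
mass O = 0.3436 − (0.20117 + 0.0084411) = 0.13399 g → mol O = 0.13399 ÷ 15.999 = 0.0083748 mol
Divide by the smallest (0.0083741 mol): C 2.000, H 1.000, O 1.000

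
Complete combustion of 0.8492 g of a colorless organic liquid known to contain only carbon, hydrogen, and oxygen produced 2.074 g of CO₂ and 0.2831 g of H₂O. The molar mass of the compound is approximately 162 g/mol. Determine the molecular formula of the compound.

C9H6O3

mol C = 2.074 g CO₂ ÷ 44.009 g/mol = 0.047127 mol
mol H = 2 × 0.2831 g H₂O ÷ 18.015 g/mol = 0.031429 mol
mass O = 0.8492 − (0.56604 + 0.031681) = 0.25148 g → mol O = 0.25148 ÷ 15.999 = 0.015718 mol
Divide by the smallest (0.015718 mol): C 2.998, H 2.000, O 1.000
Empirical formula: C3H2O
Empirical-formula mass = 54.05 g/mol; 162 ÷ 54.05 ≈ 3, so the molecular formula is C9H6O3.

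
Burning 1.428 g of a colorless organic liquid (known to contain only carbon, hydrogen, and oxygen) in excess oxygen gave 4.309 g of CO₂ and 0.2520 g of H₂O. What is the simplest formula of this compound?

mol C = 4.309 g CO₂ ÷ 44.009 g/mol = 0.097912 mol
mol H = 2 × 0.2520 g H₂O ÷ 18.015 g/mol = 0.027977 mol
mass O = 1.428 − (1.1760 + 0.028200) = 0.22378 g → mol O = 0.22378 ÷ 15.999 = 0.013987 mol
Divide by the smallest (0.013987 mol): C 7.000, H 2.000, O 1.000

C7H2O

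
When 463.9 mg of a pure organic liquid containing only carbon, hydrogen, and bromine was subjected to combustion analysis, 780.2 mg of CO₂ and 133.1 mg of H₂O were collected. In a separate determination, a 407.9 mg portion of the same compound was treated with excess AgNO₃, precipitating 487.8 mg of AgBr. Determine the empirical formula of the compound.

mol C = 0.7802 g CO₂ ÷ 44.009 g/mol = 0.017728 mol
mol H = 2 × 0.1331 g H₂O ÷ 18.015 g/mol = 0.014777 mol
From the AgBr data: mol Br per gram of compound = (0.4878 ÷ 187.772) ÷ 0.4079 = 0.0063688 mol/g, so in the 0.4639 g combustion sample mol Br = 0.0029545 mol
Divide by the smallest (0.0029545 mol): C 6.000, H 5.001, Br 1.000

C6H5Br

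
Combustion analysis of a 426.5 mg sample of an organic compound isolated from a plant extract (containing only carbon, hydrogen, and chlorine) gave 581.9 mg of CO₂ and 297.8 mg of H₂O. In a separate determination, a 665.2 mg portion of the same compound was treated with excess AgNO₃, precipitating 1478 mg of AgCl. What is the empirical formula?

C2H5Cl

mol C = 0.5819 g CO₂ ÷ 44.009 g/mol = 0.013222 mol
mol H = 2 × 0.2978 g H₂O ÷ 18.015 g/mol = 0.033061 mol
From the AgCl data: mol Cl per gram of compound = (1.478 ÷ 143.318) ÷ 0.6652 = 0.015503 mol/g, so in the 0.4265 g combustion sample mol Cl = 0.0066121 mol
Divide by the smallest (0.0066121 mol): C 2.000, H 5.000, Cl 1.000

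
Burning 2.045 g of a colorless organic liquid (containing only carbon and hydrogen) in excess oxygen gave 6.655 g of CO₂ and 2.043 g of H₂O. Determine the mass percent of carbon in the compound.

mol C = 6.655 g CO₂ ÷ 44.009 g/mol = 0.15122 mol
mol H = 2 × 2.043 g H₂O ÷ 18.015 g/mol = 0.22681 mol
mass % C = 1.8163 g ÷ 2.045 g × 100%

88.82%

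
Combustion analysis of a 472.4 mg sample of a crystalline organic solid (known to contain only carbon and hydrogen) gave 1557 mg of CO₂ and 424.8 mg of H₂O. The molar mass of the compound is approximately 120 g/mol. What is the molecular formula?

C9H12

mol C = 1.557 g CO₂ ÷ 44.009 g/mol = 0.035379 mol
mol H = 2 × 0.4248 g H₂O ÷ 18.015 g/mol = 0.047161 mol
Divide by the smallest (0.035379 mol): C 1.000, H 1.333
Multiplying each by 3 gives whole numbers: C 3.00, H 4.00
Empirical formula: C3H4
Empirical-formula mass = 40.06 g/mol; 120 ÷ 40.06 ≈ 3, so the molecular formula is C9H12.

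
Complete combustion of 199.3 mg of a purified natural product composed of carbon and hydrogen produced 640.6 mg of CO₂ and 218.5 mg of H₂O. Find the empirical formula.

mol C = 0.6406 g CO₂ ÷ 44.009 g/mol = 0.014556 mol
mol H = 2 × 0.2185 g H₂O ÷ 18.015 g/mol = 0.024258 mol
Divide by the smallest (0.014556 mol): C 1.000, H 1.666
Multiplying each by 3 gives whole numbers: C 3.00, H 5.00

C3H5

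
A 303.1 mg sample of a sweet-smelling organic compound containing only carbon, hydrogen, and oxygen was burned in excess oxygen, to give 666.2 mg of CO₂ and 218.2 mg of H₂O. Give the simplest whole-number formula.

mol C = 0.6662 g CO₂ ÷ 44.009 g/mol = 0.015138 mol
mol H = 2 × 0.2182 g H₂O ÷ 18.015 g/mol = 0.024224 mol
mass O = 0.3031 − (0.18182 + 0.024418) = 0.096862 g → mol O = 0.096862 ÷ 15.999 = 0.0060542 mol
Divide by the smallest (0.0060542 mol): C 2.500, H 4.001, O 1.000
Multiplying each by 2 gives whole numbers: C 5.00, H 8.00, O 2.00

C5H8O2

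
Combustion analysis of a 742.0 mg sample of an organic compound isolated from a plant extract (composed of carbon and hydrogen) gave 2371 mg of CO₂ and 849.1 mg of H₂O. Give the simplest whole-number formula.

mol C = 2.371 g CO₂ ÷ 44.009 g/mol = 0.053875 mol
mol H = 2 × 0.8491 g H₂O ÷ 18.015 g/mol = 0.094266 mol
Divide by the smallest (0.053875 mol): C 1.000, H 1.750
Multiplying each by 4 gives whole numbers: C 4.00, H 7.00

C4H7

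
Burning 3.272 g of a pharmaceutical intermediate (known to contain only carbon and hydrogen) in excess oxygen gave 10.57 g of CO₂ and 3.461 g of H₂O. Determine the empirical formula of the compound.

C5H8

mol C = 10.57 g CO₂ ÷ 44.009 g/mol = 0.24018 mol
mol H = 2 × 3.461 g H₂O ÷ 18.015 g/mol = 0.38424 mol
Divide by the smallest (0.24018 mol): C 1.000, H 1.600
Multiplying each by 5 gives whole numbers: C 5.00, H 8.00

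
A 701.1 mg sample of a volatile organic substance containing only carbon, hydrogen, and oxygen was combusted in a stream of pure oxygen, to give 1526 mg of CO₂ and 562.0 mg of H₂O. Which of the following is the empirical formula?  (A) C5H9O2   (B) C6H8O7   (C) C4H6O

(A) C5H9O2

mol C = 1.526 g CO₂ ÷ 44.009 g/mol = 0.034675 mol
mol H = 2 × 0.5620 g H₂O ÷ 18.015 g/mol = 0.062392 mol
mass O = 0.7011 − (0.41648 + 0.062892) = 0.22173 g → mol O = 0.22173 ÷ 15.999 = 0.013859 mol
Divide by the smallest (0.013859 mol): C 2.502, H 4.502, O 1.000
Multiplying each by 2 gives whole numbers: C 5.00, H 9.00, O 2.00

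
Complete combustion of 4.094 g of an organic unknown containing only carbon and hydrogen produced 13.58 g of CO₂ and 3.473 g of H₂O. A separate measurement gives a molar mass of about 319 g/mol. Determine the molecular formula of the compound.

mol C = 13.58 g CO₂ ÷ 44.009 g/mol = 0.30857 mol
mol H = 2 × 3.473 g H₂O ÷ 18.015 g/mol = 0.38557 mol
Divide by the smallest (0.30857 mol): C 1.000, H 1.250
Multiplying each by 4 gives whole numbers: C 4.00, H 5.00
Empirical formula: C4H5
Empirical-formula mass = 53.08 g/mol; 319 ÷ 53.08 ≈ 6, so the molecular formula is C24H30.

C24H30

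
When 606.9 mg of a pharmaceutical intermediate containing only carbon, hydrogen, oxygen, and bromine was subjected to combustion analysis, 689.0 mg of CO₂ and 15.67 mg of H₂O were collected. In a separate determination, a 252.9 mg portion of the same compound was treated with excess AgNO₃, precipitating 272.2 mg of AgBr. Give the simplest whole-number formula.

mol C = 0.6890 g CO₂ ÷ 44.009 g/mol = 0.015656 mol
mol H = 2 × 0.01567 g H₂O ÷ 18.015 g/mol = 0.0017397 mol
From the AgBr data: mol Br per gram of compound = (0.2722 ÷ 187.772) ÷ 0.2529 = 0.0057320 mol/g, so in the 0.6069 g combustion sample mol Br = 0.0034788 mol
mass O = 0.6069 − (0.18804 + 0.0017536 + 0.27797) = 0.13914 g → mol O = 0.13914 ÷ 15.999 = 0.0086965 mol
Divide by the smallest (0.0017397 mol): C 8.999, H 1.000, Br 2.000, O 4.999

C9HBr2O5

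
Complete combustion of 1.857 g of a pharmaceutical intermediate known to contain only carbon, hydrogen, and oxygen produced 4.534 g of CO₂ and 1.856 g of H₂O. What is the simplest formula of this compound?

mol C = 4.534 g CO₂ ÷ 44.009 g/mol = 0.10302 mol
mol H = 2 × 1.856 g H₂O ÷ 18.015 g/mol = 0.20605 mol
mass O = 1.857 − (1.2374 + 0.20770) = 0.41188 g → mol O = 0.41188 ÷ 15.999 = 0.025744 mol
Divide by the smallest (0.025744 mol): C 4.002, H 8.004, O 1.000

C4H8O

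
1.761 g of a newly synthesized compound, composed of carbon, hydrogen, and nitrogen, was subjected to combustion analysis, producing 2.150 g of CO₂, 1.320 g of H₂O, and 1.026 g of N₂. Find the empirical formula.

mol C = 2.150 g CO₂ ÷ 44.009 g/mol = 0.048854 mol
mol H = 2 × 1.320 g H₂O ÷ 18.015 g/mol = 0.14654 mol
mol N = 2 × 1.026 g N₂ ÷ 28.014 g/mol = 0.073249 mol
Divide by the smallest (0.048854 mol): C 1.000, H 3.000, N 1.499
Multiplying each by 2 gives whole numbers: C 2.00, H 6.00, N 3.00

C2H6N3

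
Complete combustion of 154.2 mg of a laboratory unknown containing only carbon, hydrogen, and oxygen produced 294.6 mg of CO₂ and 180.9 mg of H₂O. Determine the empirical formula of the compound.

mol C = 0.2946 g CO₂ ÷ 44.009 g/mol = 0.0066941 mol
mol H = 2 × 0.1809 g H₂O ÷ 18.015 g/mol = 0.020083 mol
mass O = 0.1542 − (0.080403 + 0.020244) = 0.053553 g → mol O = 0.053553 ÷ 15.999 = 0.0033473 mol
Divide by the smallest (0.0033473 mol): C 2.000, H 6.000, O 1.000

C2H6O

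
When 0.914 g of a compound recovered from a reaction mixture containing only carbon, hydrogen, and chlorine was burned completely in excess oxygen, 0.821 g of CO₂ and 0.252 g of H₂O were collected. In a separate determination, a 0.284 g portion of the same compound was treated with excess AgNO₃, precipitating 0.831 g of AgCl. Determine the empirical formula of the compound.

mol C = 0.821 g CO₂ ÷ 44.009 g/mol = 0.01866 mol
mol H = 2 × 0.252 g H₂O ÷ 18.015 g/mol = 0.02798 mol
From the AgCl data: mol Cl per gram of compound = (0.831 ÷ 143.318) ÷ 0.284 = 0.02042 mol/g, so in the 0.914 g combustion sample mol Cl = 0.01866 mol
Divide by the smallest (0.01866 mol): C 1.000, H 1.500, Cl 1.000
Multiplying each by 2 gives whole numbers: C 2.00, H 3.00, Cl 2.00

C2H3Cl2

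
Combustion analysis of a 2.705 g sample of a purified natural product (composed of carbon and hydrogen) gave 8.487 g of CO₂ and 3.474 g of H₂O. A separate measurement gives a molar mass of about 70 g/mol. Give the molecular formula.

mol C = 8.487 g CO₂ ÷ 44.009 g/mol = 0.19285 mol
mol H = 2 × 3.474 g H₂O ÷ 18.015 g/mol = 0.38568 mol
Divide by the smallest (0.19285 mol): C 1.000, H 2.000
Empirical formula: CH2
Empirical-formula mass = 14.03 g/mol; 70 ÷ 14.03 ≈ 5, so the molecular formula is C5H10.

C5H10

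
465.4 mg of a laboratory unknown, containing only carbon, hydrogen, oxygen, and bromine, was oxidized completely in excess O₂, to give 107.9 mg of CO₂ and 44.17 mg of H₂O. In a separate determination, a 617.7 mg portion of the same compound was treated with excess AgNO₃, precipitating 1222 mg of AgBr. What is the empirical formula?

CH2Br2O

mol C = 0.1079 g CO₂ ÷ 44.009 g/mol = 0.0024518 mol
mol H = 2 × 0.04417 g H₂O ÷ 18.015 g/mol = 0.0049037 mol
From the AgBr data: mol Br per gram of compound = (1.222 ÷ 187.772) ÷ 0.6177 = 0.010536 mol/g, so in the 0.4654 g combustion sample mol Br = 0.0049033 mol
mass O = 0.4654 − (0.029448 + 0.0049429 + 0.39179) = 0.039215 g → mol O = 0.039215 ÷ 15.999 = 0.0024511 mol
Divide by the smallest (0.0024511 mol): C 1.000, H 2.001, Br 2.000, O 1.000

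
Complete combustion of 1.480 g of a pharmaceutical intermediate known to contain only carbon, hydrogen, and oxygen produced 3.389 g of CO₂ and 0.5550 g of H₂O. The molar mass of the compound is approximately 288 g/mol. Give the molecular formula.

mol C = 3.389 g CO₂ ÷ 44.009 g/mol = 0.077007 mol
mol H = 2 × 0.5550 g H₂O ÷ 18.015 g/mol = 0.061615 mol
mass O = 1.480 − (0.92493 + 0.062108) = 0.49296 g → mol O = 0.49296 ÷ 15.999 = 0.030812 mol
Divide by the smallest (0.030812 mol): C 2.499, H 2.000, O 1.000
Multiplying each by 2 gives whole numbers: C 5.00, H 4.00, O 2.00
Empirical formula: C5H4O2
Empirical-formula mass = 96.08 g/mol; 288 ÷ 96.08 ≈ 3, so the molecular formula is C15H12O6.

C15H12O6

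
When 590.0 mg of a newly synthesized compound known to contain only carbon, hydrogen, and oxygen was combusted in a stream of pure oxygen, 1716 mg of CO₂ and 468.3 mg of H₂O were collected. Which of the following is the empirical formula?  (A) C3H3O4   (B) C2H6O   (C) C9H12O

(C) C9H12O

mol C = 1.716 g CO₂ ÷ 44.009 g/mol = 0.038992 mol
mol H = 2 × 0.4683 g H₂O ÷ 18.015 g/mol = 0.051990 mol
mass O = 0.5900 − (0.46833 + 0.052406) = 0.069261 g → mol O = 0.069261 ÷ 15.999 = 0.0043291 mol
Divide by the smallest (0.0043291 mol): C 9.007, H 12.009, O 1.000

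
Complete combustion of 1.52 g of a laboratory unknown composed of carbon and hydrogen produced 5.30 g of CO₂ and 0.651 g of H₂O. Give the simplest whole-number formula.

mol C = 5.30 g CO₂ ÷ 44.009 g/mol = 0.1204 mol
mol H = 2 × 0.651 g H₂O ÷ 18.015 g/mol = 0.07227 mol
Divide by the smallest (0.07227 mol): C 1.666, H 1.000
Multiplying each by 3 gives whole numbers: C 5.00, H 3.00

C5H3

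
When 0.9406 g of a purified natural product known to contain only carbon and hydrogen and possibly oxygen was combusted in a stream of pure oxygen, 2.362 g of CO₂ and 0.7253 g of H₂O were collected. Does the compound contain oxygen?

yes

mol C = 2.362 g CO₂ ÷ 44.009 g/mol = 0.053671 mol
mol H = 2 × 0.7253 g H₂O ÷ 18.015 g/mol = 0.080522 mol
C and H account for only 0.72581 g of the 0.9406 g sample; the remaining 0.21479 g must be oxygen.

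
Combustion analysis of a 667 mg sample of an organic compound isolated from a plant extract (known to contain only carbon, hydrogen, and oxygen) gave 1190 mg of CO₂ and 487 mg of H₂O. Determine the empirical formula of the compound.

C3H6O2

mol C = 1.19 g CO₂ ÷ 44.009 g/mol = 0.02704 mol
mol H = 2 × 0.487 g H₂O ÷ 18.015 g/mol = 0.05407 mol
mass O = 0.667 − (0.3248 + 0.05450) = 0.2877 g → mol O = 0.2877 ÷ 15.999 = 0.01798 mol
Divide by the smallest (0.01798 mol): C 1.504, H 3.006, O 1.000
Multiplying each by 2 gives whole numbers: C 3.01, H 6.01, O 2.00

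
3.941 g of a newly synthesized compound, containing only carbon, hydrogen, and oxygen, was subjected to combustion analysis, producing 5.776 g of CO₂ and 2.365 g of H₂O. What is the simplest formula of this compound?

mol C = 5.776 g CO₂ ÷ 44.009 g/mol = 0.13125 mol
mol H = 2 × 2.365 g H₂O ÷ 18.015 g/mol = 0.26256 mol
mass O = 3.941 − (1.5764 + 0.26466) = 2.0999 g → mol O = 2.0999 ÷ 15.999 = 0.13125 mol
Divide by the smallest (0.13125 mol): C 1.000, H 2.001, O 1.000

CH2O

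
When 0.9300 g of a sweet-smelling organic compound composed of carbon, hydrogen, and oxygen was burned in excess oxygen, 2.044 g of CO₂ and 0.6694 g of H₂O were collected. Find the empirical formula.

mol C = 2.044 g CO₂ ÷ 44.009 g/mol = 0.046445 mol
mol H = 2 × 0.6694 g H₂O ÷ 18.015 g/mol = 0.074316 mol
mass O = 0.9300 − (0.55785 + 0.074910) = 0.29724 g → mol O = 0.29724 ÷ 15.999 = 0.018579 mol
Divide by the smallest (0.018579 mol): C 2.500, H 4.000, O 1.000
Multiplying each by 2 gives whole numbers: C 5.00, H 8.00, O 2.00

C5H8O2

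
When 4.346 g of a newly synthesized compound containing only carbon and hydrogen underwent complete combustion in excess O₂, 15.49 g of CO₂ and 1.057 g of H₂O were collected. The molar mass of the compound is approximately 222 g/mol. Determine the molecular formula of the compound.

C18H6

mol C = 15.49 g CO₂ ÷ 44.009 g/mol = 0.35197 mol
mol H = 2 × 1.057 g H₂O ÷ 18.015 g/mol = 0.11735 mol
Divide by the smallest (0.11735 mol): C 2.999, H 1.000
Empirical formula: C3H
Empirical-formula mass = 37.04 g/mol; 222 ÷ 37.04 ≈ 6, so the molecular formula is C18H6.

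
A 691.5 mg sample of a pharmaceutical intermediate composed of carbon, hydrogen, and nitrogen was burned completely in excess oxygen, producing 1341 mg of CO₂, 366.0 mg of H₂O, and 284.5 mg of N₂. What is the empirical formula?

C3H4N2

mol C = 1.341 g CO₂ ÷ 44.009 g/mol = 0.030471 mol
mol H = 2 × 0.3660 g H₂O ÷ 18.015 g/mol = 0.040633 mol
mol N = 2 × 0.2845 g N₂ ÷ 28.014 g/mol = 0.020311 mol
Divide by the smallest (0.020311 mol): C 1.500, H 2.001, N 1.000
Multiplying each by 2 gives whole numbers: C 3.00, H 4.00, N 2.00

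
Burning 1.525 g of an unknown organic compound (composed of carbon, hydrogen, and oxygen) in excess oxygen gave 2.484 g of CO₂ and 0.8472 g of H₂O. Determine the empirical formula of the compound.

mol C = 2.484 g CO₂ ÷ 44.009 g/mol = 0.056443 mol
mol H = 2 × 0.8472 g H₂O ÷ 18.015 g/mol = 0.094055 mol
mass O = 1.525 − (0.67794 + 0.094807) = 0.75226 g → mol O = 0.75226 ÷ 15.999 = 0.047019 mol
Divide by the smallest (0.047019 mol): C 1.200, H 2.000, O 1.000
Multiplying each by 5 gives whole numbers: C 6.00, H 10.00, O 5.00

C6H10O5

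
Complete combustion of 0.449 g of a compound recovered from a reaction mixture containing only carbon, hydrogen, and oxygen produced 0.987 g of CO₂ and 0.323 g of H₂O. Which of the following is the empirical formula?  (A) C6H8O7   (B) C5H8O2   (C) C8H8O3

(B) C5H8O2

mol C = 0.987 g CO₂ ÷ 44.009 g/mol = 0.02243 mol
mol H = 2 × 0.323 g H₂O ÷ 18.015 g/mol = 0.03586 mol
mass O = 0.449 − (0.2694 + 0.03615) = 0.1435 g → mol O = 0.1435 ÷ 15.999 = 0.008968 mol
Divide by the smallest (0.008968 mol): C 2.501, H 3.999, O 1.000
Multiplying each by 2 gives whole numbers: C 5.00, H 8.00, O 2.00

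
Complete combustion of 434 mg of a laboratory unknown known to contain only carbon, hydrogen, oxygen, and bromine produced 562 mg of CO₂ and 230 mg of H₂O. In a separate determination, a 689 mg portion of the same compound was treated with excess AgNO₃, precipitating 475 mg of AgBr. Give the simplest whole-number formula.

mol C = 0.562 g CO₂ ÷ 44.009 g/mol = 0.01277 mol
mol H = 2 × 0.230 g H₂O ÷ 18.015 g/mol = 0.02553 mol
From the AgBr data: mol Br per gram of compound = (0.475 ÷ 187.772) ÷ 0.689 = 0.003672 mol/g, so in the 0.434 g combustion sample mol Br = 0.001593 mol
mass O = 0.434 − (0.1534 + 0.02574 + 0.1273) = 0.1276 g → mol O = 0.1276 ÷ 15.999 = 0.007973 mol
Divide by the smallest (0.001593 mol): C 8.014, H 16.025, Br 1.000, O 5.004

C8H16BrO5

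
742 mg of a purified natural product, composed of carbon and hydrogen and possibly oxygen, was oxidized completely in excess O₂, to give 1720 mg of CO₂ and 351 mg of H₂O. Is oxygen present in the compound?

mol C = 1.72 g CO₂ ÷ 44.009 g/mol = 0.03908 mol
mol H = 2 × 0.351 g H₂O ÷ 18.015 g/mol = 0.03897 mol
C and H account for only 0.5087 g of the 0.742 g sample; the remaining 0.2333 g must be oxygen.

yes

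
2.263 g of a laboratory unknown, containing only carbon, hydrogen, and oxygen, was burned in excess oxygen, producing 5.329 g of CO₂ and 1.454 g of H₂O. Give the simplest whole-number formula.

mol C = 5.329 g CO₂ ÷ 44.009 g/mol = 0.12109 mol
mol H = 2 × 1.454 g H₂O ÷ 18.015 g/mol = 0.16142 mol
mass O = 2.263 − (1.4544 + 0.16271) = 0.64589 g → mol O = 0.64589 ÷ 15.999 = 0.040371 mol
Divide by the smallest (0.040371 mol): C 2.999, H 3.998, O 1.000

C3H4O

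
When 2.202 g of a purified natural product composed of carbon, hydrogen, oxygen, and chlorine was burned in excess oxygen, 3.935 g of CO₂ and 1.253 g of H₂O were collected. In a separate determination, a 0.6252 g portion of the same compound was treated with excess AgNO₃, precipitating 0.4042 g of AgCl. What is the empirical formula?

mol C = 3.935 g CO₂ ÷ 44.009 g/mol = 0.089414 mol
mol H = 2 × 1.253 g H₂O ÷ 18.015 g/mol = 0.13911 mol
From the AgCl data: mol Cl per gram of compound = (0.4042 ÷ 143.318) ÷ 0.6252 = 0.0045110 mol/g, so in the 2.202 g combustion sample mol Cl = 0.0099333 mol
mass O = 2.202 − (1.0739 + 0.14022 + 0.35214) = 0.63570 g → mol O = 0.63570 ÷ 15.999 = 0.039734 mol
Divide by the smallest (0.0099333 mol): C 9.001, H 14.004, Cl 1.000, O 4.000

C9H14ClO4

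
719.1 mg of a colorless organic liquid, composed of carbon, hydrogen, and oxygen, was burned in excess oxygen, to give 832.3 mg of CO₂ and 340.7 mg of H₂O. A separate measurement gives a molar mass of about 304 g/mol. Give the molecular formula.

mol C = 0.8323 g CO₂ ÷ 44.009 g/mol = 0.018912 mol
mol H = 2 × 0.3407 g H₂O ÷ 18.015 g/mol = 0.037824 mol
mass O = 0.7191 − (0.22715 + 0.038127) = 0.45382 g → mol O = 0.45382 ÷ 15.999 = 0.028366 mol
Divide by the smallest (0.018912 mol): C 1.000, H 2.000, O 1.500
Multiplying each by 2 gives whole numbers: C 2.00, H 4.00, O 3.00
Empirical formula: C2H4O3
Empirical-formula mass = 76.05 g/mol; 304 ÷ 76.05 ≈ 4, so the molecular formula is C8H16O12.

C8H16O12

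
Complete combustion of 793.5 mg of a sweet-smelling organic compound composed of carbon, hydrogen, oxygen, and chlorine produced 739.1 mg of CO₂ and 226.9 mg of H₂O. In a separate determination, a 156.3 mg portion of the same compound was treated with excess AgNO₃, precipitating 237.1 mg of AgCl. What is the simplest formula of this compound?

mol C = 0.7391 g CO₂ ÷ 44.009 g/mol = 0.016794 mol
mol H = 2 × 0.2269 g H₂O ÷ 18.015 g/mol = 0.025190 mol
From the AgCl data: mol Cl per gram of compound = (0.2371 ÷ 143.318) ÷ 0.1563 = 0.010585 mol/g, so in the 0.7935 g combustion sample mol Cl = 0.0083988 mol
mass O = 0.7935 − (0.20172 + 0.025392 + 0.29774) = 0.26865 g → mol O = 0.26865 ÷ 15.999 = 0.016792 mol
Divide by the smallest (0.0083988 mol): C 2.000, H 2.999, Cl 1.000, O 1.999

C2H3ClO2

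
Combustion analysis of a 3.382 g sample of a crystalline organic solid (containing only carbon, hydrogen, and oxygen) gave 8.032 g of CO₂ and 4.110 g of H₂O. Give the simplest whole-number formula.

mol C = 8.032 g CO₂ ÷ 44.009 g/mol = 0.18251 mol
mol H = 2 × 4.110 g H₂O ÷ 18.015 g/mol = 0.45629 mol
mass O = 3.382 − (2.1921 + 0.45994) = 0.72996 g → mol O = 0.72996 ÷ 15.999 = 0.045625 mol
Divide by the smallest (0.045625 mol): C 4.000, H 10.001, O 1.000

C4H10O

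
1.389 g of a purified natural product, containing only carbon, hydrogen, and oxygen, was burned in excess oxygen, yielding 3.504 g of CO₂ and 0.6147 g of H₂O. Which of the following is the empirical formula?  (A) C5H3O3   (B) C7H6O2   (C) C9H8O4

(B) C7H6O2

mol C = 3.504 g CO₂ ÷ 44.009 g/mol = 0.079620 mol
mol H = 2 × 0.6147 g H₂O ÷ 18.015 g/mol = 0.068243 mol
mass O = 1.389 − (0.95632 + 0.068789) = 0.36389 g → mol O = 0.36389 ÷ 15.999 = 0.022745 mol
Divide by the smallest (0.022745 mol): C 3.501, H 3.000, O 1.000
Multiplying each by 2 gives whole numbers: C 7.00, H 6.00, O 2.00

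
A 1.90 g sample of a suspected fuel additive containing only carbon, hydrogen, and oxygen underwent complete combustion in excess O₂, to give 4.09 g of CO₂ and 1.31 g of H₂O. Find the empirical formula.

C7H11O3

mol C = 4.09 g CO₂ ÷ 44.009 g/mol = 0.09294 mol
mol H = 2 × 1.31 g H₂O ÷ 18.015 g/mol = 0.1454 mol
mass O = 1.90 − (1.116 + 0.1466) = 0.6372 g → mol O = 0.6372 ÷ 15.999 = 0.03982 mol
Divide by the smallest (0.03982 mol): C 2.334, H 3.652, O 1.000
Multiplying each by 3 gives whole numbers: C 7.00, H 10.96, O 3.00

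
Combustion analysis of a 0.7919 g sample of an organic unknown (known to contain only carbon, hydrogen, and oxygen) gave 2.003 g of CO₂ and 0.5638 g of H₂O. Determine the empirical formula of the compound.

C8H11O2

mol C = 2.003 g CO₂ ÷ 44.009 g/mol = 0.045513 mol
mol H = 2 × 0.5638 g H₂O ÷ 18.015 g/mol = 0.062592 mol
mass O = 0.7919 − (0.54666 + 0.063093) = 0.18215 g → mol O = 0.18215 ÷ 15.999 = 0.011385 mol
Divide by the smallest (0.011385 mol): C 3.998, H 5.498, O 1.000
Multiplying each by 2 gives whole numbers: C 8.00, H 11.00, O 2.00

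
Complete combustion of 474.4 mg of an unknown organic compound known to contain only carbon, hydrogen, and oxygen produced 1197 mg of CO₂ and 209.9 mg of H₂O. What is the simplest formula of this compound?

mol C = 1.197 g CO₂ ÷ 44.009 g/mol = 0.027199 mol
mol H = 2 × 0.2099 g H₂O ÷ 18.015 g/mol = 0.023303 mol
mass O = 0.4744 − (0.32669 + 0.023489) = 0.12422 g → mol O = 0.12422 ÷ 15.999 = 0.0077645 mol
Divide by the smallest (0.0077645 mol): C 3.503, H 3.001, O 1.000
Multiplying each by 2 gives whole numbers: C 7.01, H 6.00, O 2.00

C7H6O2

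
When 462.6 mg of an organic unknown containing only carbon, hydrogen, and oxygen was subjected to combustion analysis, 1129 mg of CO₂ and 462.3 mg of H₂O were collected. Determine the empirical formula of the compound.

C4H8O

mol C = 1.129 g CO₂ ÷ 44.009 g/mol = 0.025654 mol
mol H = 2 × 0.4623 g H₂O ÷ 18.015 g/mol = 0.051324 mol
mass O = 0.4626 − (0.30813 + 0.051734) = 0.10274 g → mol O = 0.10274 ÷ 15.999 = 0.0064215 mol
Divide by the smallest (0.0064215 mol): C 3.995, H 7.993, O 1.000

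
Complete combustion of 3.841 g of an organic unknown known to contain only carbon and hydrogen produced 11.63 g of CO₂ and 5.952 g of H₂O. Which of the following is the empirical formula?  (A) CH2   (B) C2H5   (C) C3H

(B) C2H5

mol C = 11.63 g CO₂ ÷ 44.009 g/mol = 0.26426 mol
mol H = 2 × 5.952 g H₂O ÷ 18.015 g/mol = 0.66078 mol
Divide by the smallest (0.26426 mol): C 1.000, H 2.500
Multiplying each by 2 gives whole numbers: C 2.00, H 5.00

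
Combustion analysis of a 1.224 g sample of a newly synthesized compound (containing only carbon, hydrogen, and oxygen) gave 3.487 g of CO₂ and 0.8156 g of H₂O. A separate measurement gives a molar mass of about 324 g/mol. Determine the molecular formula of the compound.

mol C = 3.487 g CO₂ ÷ 44.009 g/mol = 0.079234 mol
mol H = 2 × 0.8156 g H₂O ÷ 18.015 g/mol = 0.090547 mol
mass O = 1.224 − (0.95168 + 0.091271) = 0.18105 g → mol O = 0.18105 ÷ 15.999 = 0.011316 mol
Divide by the smallest (0.011316 mol): C 7.002, H 8.001, O 1.000
Empirical formula: C7H8O
Empirical-formula mass = 108.14 g/mol; 324 ÷ 108.14 ≈ 3, so the molecular formula is C21H24O3.

C21H24O3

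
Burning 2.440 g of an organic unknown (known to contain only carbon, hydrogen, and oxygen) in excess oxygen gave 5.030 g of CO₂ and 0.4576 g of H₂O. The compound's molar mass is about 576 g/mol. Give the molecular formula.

C27H12O15

mol C = 5.030 g CO₂ ÷ 44.009 g/mol = 0.11429 mol
mol H = 2 × 0.4576 g H₂O ÷ 18.015 g/mol = 0.050802 mol
mass O = 2.440 − (1.3728 + 0.051209) = 1.0160 g → mol O = 1.0160 ÷ 15.999 = 0.063504 mol
Divide by the smallest (0.050802 mol): C 2.250, H 1.000, O 1.250
Multiplying each by 4 gives whole numbers: C 9.00, H 4.00, O 5.00
Empirical formula: C9H4O5
Empirical-formula mass = 192.13 g/mol; 576 ÷ 192.13 ≈ 3, so the molecular formula is C27H12O15.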